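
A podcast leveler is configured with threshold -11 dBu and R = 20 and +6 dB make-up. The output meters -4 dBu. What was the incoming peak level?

Remove make-up: -4 − 6 = -10 dBu.
Post-compression overshoot = -10 − (-11) = 1 dB.
Before 20:1 compression the overshoot was 1 × 20 = 20 dB, so input = -11 + 20 = 9 dBu.

9 dBu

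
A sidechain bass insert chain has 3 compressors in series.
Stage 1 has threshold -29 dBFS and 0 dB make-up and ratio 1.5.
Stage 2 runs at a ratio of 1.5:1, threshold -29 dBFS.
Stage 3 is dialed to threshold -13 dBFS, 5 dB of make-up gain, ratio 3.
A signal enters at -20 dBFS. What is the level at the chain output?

-20 dBFS

Stage 1: -20 dBFS is 9 dB over -29 dBFS; at 1.5:1 that becomes 6 dB over, giving -23 dBFS.
Stage 2: 6 dB above -29 dBFS, reduced 1.5:1 to 4 dB above → -25 dBFS.
Stage 3: -25 dBFS is at or below the -13 dBFS threshold — no compression; make-up brings it to -20 dBFS.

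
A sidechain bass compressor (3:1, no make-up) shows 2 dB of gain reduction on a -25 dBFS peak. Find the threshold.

Let T be the threshold. Output overshoot = (input overshoot)/R, so -27 − T = (-25 − T)/3.
3·(-27 − T) = -25 − T → 2·T = -81 − (-25) = -56.
T = -56/2 = -28 dBFS.

-28 dBFS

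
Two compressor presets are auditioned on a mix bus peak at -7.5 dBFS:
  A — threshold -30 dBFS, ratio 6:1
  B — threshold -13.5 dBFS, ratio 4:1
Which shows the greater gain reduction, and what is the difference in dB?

A: GR = 22.5 − 22.5/6 = 18.75 dB.
B: GR = 6 − 6/4 = 4.5 dB.
Difference: 14.25 dB in favour of A.

A, by 14.25 dB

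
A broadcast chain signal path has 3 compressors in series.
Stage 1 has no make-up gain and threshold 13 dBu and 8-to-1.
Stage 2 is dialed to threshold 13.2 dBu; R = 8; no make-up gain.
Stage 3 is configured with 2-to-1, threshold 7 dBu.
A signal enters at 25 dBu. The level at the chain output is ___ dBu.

10.18125 dBu

Stage 1: 12 dB above 13 dBu, reduced 8:1 to 1.5 dB above → 14.5 dBu.
Stage 2: 1.3 dB above 13.2 dBu, reduced 8:1 to 0.1625 dB above → 13.3625 dBu.
Stage 3: 6.3625 dB above 7 dBu, reduced 2:1 to 3.18125 dB above → 10.18125 dBu.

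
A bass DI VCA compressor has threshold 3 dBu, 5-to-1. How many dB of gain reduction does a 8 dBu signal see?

The signal is 5 dB above threshold.
A 5:1 ratio leaves 1 dB of that excess.
GR = overshoot in − overshoot out = 5 − 1 = 4 dB.

4 dB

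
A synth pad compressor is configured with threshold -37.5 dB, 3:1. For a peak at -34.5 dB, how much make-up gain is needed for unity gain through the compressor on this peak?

Overshoot 3 dB → 3/3 = 1 dB after compression, so the compressed level is -37.5 + 1 = -36.5 dB.
Make-up = target − compressed = -34.5 − (-36.5) = 2 dB.

2 dB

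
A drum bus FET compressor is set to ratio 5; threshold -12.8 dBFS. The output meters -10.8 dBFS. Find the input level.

Post-compression overshoot = -10.8 − (-12.8) = 2 dB.
Input overshoot = R × output overshoot = 10 dB → input = -12.8 + 10 = -2.8 dBFS.

-2.8 dBFS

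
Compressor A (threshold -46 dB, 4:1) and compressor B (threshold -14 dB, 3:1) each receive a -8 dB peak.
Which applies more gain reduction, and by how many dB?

A: overshoot 38 dB → output overshoot 9.5 dB → GR 28.5 dB.
B: overshoot 6 dB → output overshoot 2 dB → GR 4 dB.
A applies 24.5 dB more gain reduction.

A, by 24.5 dB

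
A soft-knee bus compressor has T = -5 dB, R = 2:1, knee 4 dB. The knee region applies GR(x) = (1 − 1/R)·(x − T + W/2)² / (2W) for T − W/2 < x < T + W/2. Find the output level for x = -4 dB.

x − T + W/2 = -4 − (-5) + 2 = 3.
GR = (1 − 1/2) × 3² / 8 = 0.5 × 9 / 8 = 0.5625 dB.
Output = -4 − 0.5625 = -4.5625 dB.

-4.5625 dB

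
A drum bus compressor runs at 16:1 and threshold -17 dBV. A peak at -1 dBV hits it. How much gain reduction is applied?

The signal is 16 dB above threshold.
A 16:1 ratio leaves 1 dB of that excess.
So the signal is attenuated by 16 − 1 = 15 dB.

15 dB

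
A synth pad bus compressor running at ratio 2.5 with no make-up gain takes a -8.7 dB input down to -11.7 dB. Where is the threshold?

Input is 5 dB above T (since output overshoot × R = input overshoot: (-11.7 − T)·2.5 = -8.7 − T gives T = -13.7 dB).
Check: -13.7 + (-8.7 − (-13.7))/2.5 = -13.7 + 2 = -11.7 dB. ✓

-13.7 dB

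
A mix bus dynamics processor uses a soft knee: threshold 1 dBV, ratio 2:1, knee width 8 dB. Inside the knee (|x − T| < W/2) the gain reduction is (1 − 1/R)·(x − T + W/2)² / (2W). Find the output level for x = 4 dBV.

x − T + W/2 = 4 − 1 + 4 = 7.
GR = (1 − 1/2) × 7² / 16 = 0.5 × 49 / 16 = 1.53125 dB.
Output = 4 − 1.53125 = 2.46875 dBV.

2.46875 dBV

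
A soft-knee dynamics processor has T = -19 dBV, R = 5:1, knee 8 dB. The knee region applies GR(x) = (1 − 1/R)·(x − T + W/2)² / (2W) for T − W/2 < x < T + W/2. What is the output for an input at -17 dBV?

-18.8 dBV

x − T + W/2 = -17 − (-19) + 4 = 6.
GR = (1 − 1/5) × 6² / 16 = 0.8 × 36 / 16 = 1.8 dB.
Output = -17 − 1.8 = -18.8 dBV.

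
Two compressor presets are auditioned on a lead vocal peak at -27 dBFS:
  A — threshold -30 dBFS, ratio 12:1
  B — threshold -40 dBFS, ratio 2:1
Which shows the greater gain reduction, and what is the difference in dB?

A: overshoot 3 dB → output overshoot 0.25 dB → GR 2.75 dB.
B: overshoot 13 dB → output overshoot 6.5 dB → GR 6.5 dB.
B applies 3.75 dB more gain reduction.

B, by 3.75 dB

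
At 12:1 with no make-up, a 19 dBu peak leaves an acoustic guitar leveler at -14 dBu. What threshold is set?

-17 dBu

Gain reduction = 19 − (-14) = 33 dB; output overshoot = GR / (R − 1) = 33 / 11 = 3 dB.
Threshold = output − output overshoot = -14 − 3 = -17 dBu.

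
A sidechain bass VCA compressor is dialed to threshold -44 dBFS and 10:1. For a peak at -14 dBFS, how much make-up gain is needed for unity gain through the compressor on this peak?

The peak compresses to -44 + 30/10 = -41 dBFS.
To reach -14 dBFS requires -14 − (-41) = 27 dB of make-up.

27 dB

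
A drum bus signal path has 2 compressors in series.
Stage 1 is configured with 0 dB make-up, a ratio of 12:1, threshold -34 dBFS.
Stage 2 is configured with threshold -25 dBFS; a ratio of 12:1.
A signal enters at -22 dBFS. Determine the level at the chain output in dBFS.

-33 dBFS

Stage 1: -22 dBFS is 12 dB over -34 dBFS; at 12:1 that becomes 1 dB over, giving -33 dBFS.
Stage 2: -33 dBFS is at or below the -25 dBFS threshold — no compression; output -33 dBFS.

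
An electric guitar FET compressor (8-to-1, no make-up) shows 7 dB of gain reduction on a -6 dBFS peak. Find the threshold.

-14 dBFS

Input is 8 dB above T (since output overshoot × R = input overshoot: (-13 − T)·8 = -6 − T gives T = -14 dBFS).
Check: -14 + (-6 − (-14))/8 = -14 + 1 = -13 dBFS. ✓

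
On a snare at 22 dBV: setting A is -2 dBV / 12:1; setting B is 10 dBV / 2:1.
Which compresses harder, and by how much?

A, by 16 dB

A: overshoot 24 dB → output overshoot 2 dB → GR 22 dB.
B: overshoot 12 dB → output overshoot 6 dB → GR 6 dB.
A applies 16 dB more gain reduction.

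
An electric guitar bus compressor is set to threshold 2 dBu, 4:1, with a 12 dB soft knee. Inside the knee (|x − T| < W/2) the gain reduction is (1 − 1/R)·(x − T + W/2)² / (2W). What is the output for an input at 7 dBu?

x − T + W/2 = 7 − 2 + 6 = 11.
GR = (1 − 1/4) × 11² / 24 = 0.75 × 121 / 24 = 3.78125 dB.
Output = 7 − 3.78125 = 3.21875 dBu.

3.21875 dBu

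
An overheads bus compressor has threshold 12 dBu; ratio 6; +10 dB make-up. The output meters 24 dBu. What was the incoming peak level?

Before make-up, the level was 24 − 10 = 14 dBu.
That's 2 dB above the 12 dBu threshold.
Input overshoot = R × output overshoot = 12 dB → input = 12 + 12 = 24 dBu.

24 dBu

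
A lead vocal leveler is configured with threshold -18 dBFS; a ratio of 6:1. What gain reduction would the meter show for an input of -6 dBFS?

10 dB

The signal is 12 dB above threshold.
A 6:1 ratio leaves 2 dB of that excess.
So the signal is attenuated by 12 − 2 = 10 dB.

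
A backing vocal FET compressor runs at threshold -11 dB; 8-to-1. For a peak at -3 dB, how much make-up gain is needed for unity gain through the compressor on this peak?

The peak compresses to -11 + 8/8 = -10 dB.
To reach -3 dB requires -3 − (-10) = 7 dB of make-up.

7 dB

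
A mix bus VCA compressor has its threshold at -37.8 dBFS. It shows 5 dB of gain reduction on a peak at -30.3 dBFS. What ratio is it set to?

Input overshoot = -30.3 − (-37.8) = 7.5 dB.
Output overshoot = 7.5 − 5 = 2.5 dB.
Ratio = input overshoot / output overshoot = 7.5 / 2.5 = 3.

3:1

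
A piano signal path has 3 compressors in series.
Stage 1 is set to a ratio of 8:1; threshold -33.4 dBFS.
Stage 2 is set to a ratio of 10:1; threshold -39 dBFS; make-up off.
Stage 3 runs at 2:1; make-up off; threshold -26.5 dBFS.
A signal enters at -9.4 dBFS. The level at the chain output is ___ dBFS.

Stage 1: overshoot 24 dB → 24/8 = 3 dB → -30.4 dBFS.
Stage 2: -30.4 dBFS is 8.6 dB over -39 dBFS; at 10:1 that becomes 0.86 dB over, giving -38.14 dBFS.
Stage 3: -38.14 dBFS is at or below the -26.5 dBFS threshold — no compression; output -38.14 dBFS.

-38.14 dBFS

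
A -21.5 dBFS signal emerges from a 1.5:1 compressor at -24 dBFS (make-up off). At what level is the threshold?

Gain reduction = -21.5 − (-24) = 2.5 dB; output overshoot = GR / (R − 1) = 2.5 / 0.5 = 5 dB.
Threshold = output − output overshoot = -24 − 5 = -29 dBFS.

-29 dBFS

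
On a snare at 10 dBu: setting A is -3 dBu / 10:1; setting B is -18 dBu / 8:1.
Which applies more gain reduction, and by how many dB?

A: GR = 13 − 13/10 = 11.7 dB.
B: GR = 28 − 28/8 = 24.5 dB.
Difference: 12.8 dB in favour of B.

B, by 12.8 dB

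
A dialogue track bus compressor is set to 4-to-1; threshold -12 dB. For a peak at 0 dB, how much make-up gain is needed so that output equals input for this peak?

Without make-up, output = threshold + overshoot/4 = -12 + 3 = -9 dB.
Gap to target: 9 dB.

9 dB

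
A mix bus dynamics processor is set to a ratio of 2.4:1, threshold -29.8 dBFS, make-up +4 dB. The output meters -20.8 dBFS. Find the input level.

-17.8 dBFS

Stripping the +4 dB make-up gives -24.8 dBFS at the gain stage.
Post-compression overshoot = -24.8 − (-29.8) = 5 dB.
Undo the ratio: input overshoot = 5 × 2.4 = 12 dB, giving input = -17.8 dBFS.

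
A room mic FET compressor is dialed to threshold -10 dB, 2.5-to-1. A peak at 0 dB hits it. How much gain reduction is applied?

6 dB

The signal is 10 dB above threshold.
At 2.5:1, output sits 10/2.5 = 4 dB above threshold.
Gain reduction = 10 − 4 = 6 dB.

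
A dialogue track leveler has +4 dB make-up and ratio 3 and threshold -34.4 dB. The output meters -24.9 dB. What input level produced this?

-17.9 dB

Remove make-up: -24.9 − 4 = -28.9 dB.
Post-compression overshoot = -28.9 − (-34.4) = 5.5 dB.
Undo the ratio: input overshoot = 5.5 × 3 = 16.5 dB, giving input = -17.9 dB.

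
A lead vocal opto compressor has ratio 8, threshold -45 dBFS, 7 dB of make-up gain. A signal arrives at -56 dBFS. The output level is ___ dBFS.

-49 dBFS

-56 dBFS is 11 dB below the -45 dBFS threshold, so no gain reduction is applied.
Make-up gain adds 7 dB: -56 + 7 = -49 dBFS.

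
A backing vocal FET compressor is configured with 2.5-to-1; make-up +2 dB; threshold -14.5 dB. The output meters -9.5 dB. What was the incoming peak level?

-7 dB

Stripping the +2 dB make-up gives -11.5 dB at the gain stage.
Post-compression overshoot = -11.5 − (-14.5) = 3 dB.
Input overshoot = R × output overshoot = 7.5 dB → input = -14.5 + 7.5 = -7 dB.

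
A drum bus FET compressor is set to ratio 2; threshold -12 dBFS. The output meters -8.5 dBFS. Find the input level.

-5 dBFS

Post-compression overshoot = -8.5 − (-12) = 3.5 dB.
Before 2:1 compression the overshoot was 3.5 × 2 = 7 dB, so input = -12 + 7 = -5 dBFS.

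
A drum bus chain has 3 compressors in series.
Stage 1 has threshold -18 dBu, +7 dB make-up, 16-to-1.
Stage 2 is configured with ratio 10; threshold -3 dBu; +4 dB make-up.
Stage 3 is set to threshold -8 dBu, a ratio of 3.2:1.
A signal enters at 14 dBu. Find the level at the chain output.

Stage 1: 32 dB above -18 dBu, reduced 16:1 to 2 dB above → -16 dBu; +7 dB make-up → -9 dBu.
Stage 2: -9 dBu ≤ -3 dBu, so stage 2 doesn't engage; make-up brings it to -5 dBu.
Stage 3: -5 dBu is 3 dB over -8 dBu; at 3.2:1 that becomes 0.9375 dB over, giving -7.0625 dBu.

-7.0625 dBu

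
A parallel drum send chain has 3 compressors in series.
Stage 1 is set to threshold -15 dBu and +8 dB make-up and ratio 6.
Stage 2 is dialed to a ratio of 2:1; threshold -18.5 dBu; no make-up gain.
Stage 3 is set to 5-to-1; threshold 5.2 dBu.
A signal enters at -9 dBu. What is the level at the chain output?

Stage 1: -9 dBu is 6 dB over -15 dBu; at 6:1 that becomes 1 dB over, giving -14 dBu; +8 dB make-up → -6 dBu.
Stage 2: overshoot 12.5 dB → 12.5/2 = 6.25 dB → -12.25 dBu.
Stage 3: below threshold (-12.25 ≤ 5.2); passes unchanged; output -12.25 dBu.

-12.25 dBu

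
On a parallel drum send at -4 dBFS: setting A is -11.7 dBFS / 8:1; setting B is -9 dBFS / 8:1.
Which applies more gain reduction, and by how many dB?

A, by 2.3625 dB

A: overshoot 7.7 dB → output overshoot 0.9625 dB → GR 6.7375 dB.
B: overshoot 5 dB → output overshoot 0.625 dB → GR 4.375 dB.
A applies 2.3625 dB more gain reduction.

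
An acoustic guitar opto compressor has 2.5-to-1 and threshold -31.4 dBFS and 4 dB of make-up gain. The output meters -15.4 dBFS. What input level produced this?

-1.4 dBFS

Before make-up, the level was -15.4 − 4 = -19.4 dBFS.
The compressed level sits -19.4 − (-31.4) = 12 dB over threshold.
Input overshoot = R × output overshoot = 30 dB → input = -31.4 + 30 = -1.4 dBFS.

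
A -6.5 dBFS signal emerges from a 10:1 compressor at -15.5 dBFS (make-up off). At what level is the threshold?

-16.5 dBFS

Gain reduction = -6.5 − (-15.5) = 9 dB; output overshoot = GR / (R − 1) = 9 / 9 = 1 dB.
Threshold = output − output overshoot = -15.5 − 1 = -16.5 dBFS.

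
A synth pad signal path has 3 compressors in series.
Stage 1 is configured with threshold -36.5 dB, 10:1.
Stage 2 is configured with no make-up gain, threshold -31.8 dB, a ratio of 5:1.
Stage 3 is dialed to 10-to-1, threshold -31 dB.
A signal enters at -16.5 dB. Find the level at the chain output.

-34.5 dB

Stage 1: -16.5 dB is 20 dB over -36.5 dB; at 10:1 that becomes 2 dB over, giving -34.5 dB.
Stage 2: below threshold (-34.5 ≤ -31.8); passes unchanged; output -34.5 dB.
Stage 3: below threshold (-34.5 ≤ -31); passes unchanged; output -34.5 dB.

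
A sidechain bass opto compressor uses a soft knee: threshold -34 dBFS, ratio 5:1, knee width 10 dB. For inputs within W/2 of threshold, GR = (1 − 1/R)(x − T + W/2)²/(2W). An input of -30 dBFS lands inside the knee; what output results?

x − T + W/2 = -30 − (-34) + 5 = 9.
GR = (1 − 1/5) × 9² / 20 = 0.8 × 81 / 20 = 3.24 dB.
Output = -30 − 3.24 = -33.24 dBFS.

-33.24 dBFS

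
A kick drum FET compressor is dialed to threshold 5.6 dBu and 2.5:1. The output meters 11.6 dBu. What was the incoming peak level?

20.6 dBu

The compressed level sits 11.6 − 5.6 = 6 dB over threshold.
Before 2.5:1 compression the overshoot was 6 × 2.5 = 15 dB, so input = 5.6 + 15 = 20.6 dBu.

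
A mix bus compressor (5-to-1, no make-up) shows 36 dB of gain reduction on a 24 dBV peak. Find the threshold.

Gain reduction = 24 − (-12) = 36 dB; output overshoot = GR / (R − 1) = 36 / 4 = 9 dB.
Threshold = output − output overshoot = -12 − 9 = -21 dBV.

-21 dBV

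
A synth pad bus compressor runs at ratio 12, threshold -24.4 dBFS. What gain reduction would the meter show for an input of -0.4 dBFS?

The signal is 24 dB above threshold.
After 12:1 compression the overshoot becomes 24/12 = 2 dB.
Gain reduction = 24 − 2 = 22 dB.

22 dB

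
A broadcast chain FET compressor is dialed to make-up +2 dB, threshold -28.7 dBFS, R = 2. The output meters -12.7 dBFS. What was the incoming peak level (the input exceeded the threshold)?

-0.7 dBFS

Stripping the +2 dB make-up gives -14.7 dBFS at the gain stage.
Post-compression overshoot = -14.7 − (-28.7) = 14 dB.
Before 2:1 compression the overshoot was 14 × 2 = 28 dB, so input = -28.7 + 28 = -0.7 dBFS.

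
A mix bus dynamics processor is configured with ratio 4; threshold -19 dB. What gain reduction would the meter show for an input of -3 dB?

12 dB

Overshoot = -3 − (-19) = 16 dB.
At 4:1, output sits 16/4 = 4 dB above threshold.
Gain reduction = 16 − 4 = 12 dB.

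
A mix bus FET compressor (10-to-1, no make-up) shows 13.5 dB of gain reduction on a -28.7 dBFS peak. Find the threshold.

Let T be the threshold. Output overshoot = (input overshoot)/R, so -42.2 − T = (-28.7 − T)/10.
10·(-42.2 − T) = -28.7 − T → 9·T = -422 − (-28.7) = -393.3.
T = -393.3/9 = -43.7 dBFS.

-43.7 dBFS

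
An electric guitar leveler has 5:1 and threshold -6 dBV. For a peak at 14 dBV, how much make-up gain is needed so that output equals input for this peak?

16 dB

Overshoot 20 dB → 20/5 = 4 dB after compression, so the compressed level is -6 + 4 = -2 dBV.
Make-up = target − compressed = 14 − (-2) = 16 dB.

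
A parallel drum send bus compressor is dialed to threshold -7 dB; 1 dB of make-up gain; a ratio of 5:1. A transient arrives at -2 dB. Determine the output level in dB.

-5 dB

Overshoot: -2 − (-7) = 5 dB.
At 5:1 the overshoot is divided by 5, leaving 1 dB above threshold.
That puts the output at -6 dB; make-up adds 1 dB, giving -5 dB.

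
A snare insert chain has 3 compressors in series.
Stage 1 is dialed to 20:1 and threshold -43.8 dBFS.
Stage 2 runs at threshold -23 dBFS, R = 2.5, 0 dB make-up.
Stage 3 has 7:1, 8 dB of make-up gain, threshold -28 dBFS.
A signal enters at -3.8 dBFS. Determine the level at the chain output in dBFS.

Stage 1: 40 dB above -43.8 dBFS, reduced 20:1 to 2 dB above → -41.8 dBFS.
Stage 2: -41.8 dBFS ≤ -23 dBFS, so stage 2 doesn't engage; output -41.8 dBFS.
Stage 3: -41.8 dBFS is at or below the -28 dBFS threshold — no compression; make-up brings it to -33.8 dBFS.

-33.8 dBFS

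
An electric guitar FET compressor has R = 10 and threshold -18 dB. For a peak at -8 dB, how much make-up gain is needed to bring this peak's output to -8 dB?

9 dB

The peak compresses to -18 + 10/10 = -17 dB.
To reach -8 dB requires -8 − (-17) = 9 dB of make-up.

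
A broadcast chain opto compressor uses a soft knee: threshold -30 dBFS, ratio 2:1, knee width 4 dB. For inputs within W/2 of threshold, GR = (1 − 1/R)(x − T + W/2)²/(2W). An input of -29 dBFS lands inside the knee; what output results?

-29.5625 dBFS

x − T + W/2 = -29 − (-30) + 2 = 3.
GR = (1 − 1/2) × 3² / 8 = 0.5 × 9 / 8 = 0.5625 dB.
Output = -29 − 0.5625 = -29.5625 dBFS.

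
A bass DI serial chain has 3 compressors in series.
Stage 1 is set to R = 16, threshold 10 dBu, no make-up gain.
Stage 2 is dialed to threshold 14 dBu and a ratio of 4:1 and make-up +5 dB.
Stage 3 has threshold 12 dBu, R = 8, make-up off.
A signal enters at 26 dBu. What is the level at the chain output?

Stage 1: 26 dBu is 16 dB over 10 dBu; at 16:1 that becomes 1 dB over, giving 11 dBu.
Stage 2: 11 dBu is at or below the 14 dBu threshold — no compression; make-up brings it to 16 dBu.
Stage 3: 16 dBu is 4 dB over 12 dBu; at 8:1 that becomes 0.5 dB over, giving 12.5 dBu.

12.5 dBu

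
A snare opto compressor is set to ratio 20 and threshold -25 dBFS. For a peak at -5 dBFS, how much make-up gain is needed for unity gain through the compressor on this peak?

Without make-up, output = threshold + overshoot/20 = -25 + 1 = -24 dBFS.
Gap to target: 19 dB.

19 dB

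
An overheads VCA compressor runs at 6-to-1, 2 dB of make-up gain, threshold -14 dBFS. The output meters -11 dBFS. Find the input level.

-8 dBFS

Stripping the +2 dB make-up gives -13 dBFS at the gain stage.
That's 1 dB above the -14 dBFS threshold.
Undo the ratio: input overshoot = 1 × 6 = 6 dB, giving input = -8 dBFS.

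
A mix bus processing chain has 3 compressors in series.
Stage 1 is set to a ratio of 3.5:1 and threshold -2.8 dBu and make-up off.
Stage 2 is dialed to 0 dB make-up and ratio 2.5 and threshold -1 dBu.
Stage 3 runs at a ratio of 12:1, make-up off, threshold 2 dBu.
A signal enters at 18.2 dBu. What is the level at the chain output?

0.68 dBu

Stage 1: 18.2 dBu is 21 dB over -2.8 dBu; at 3.5:1 that becomes 6 dB over, giving 3.2 dBu.
Stage 2: 4.2 dB above -1 dBu, reduced 2.5:1 to 1.68 dB above → 0.68 dBu.
Stage 3: below threshold (0.68 ≤ 2); passes unchanged; output 0.68 dBu.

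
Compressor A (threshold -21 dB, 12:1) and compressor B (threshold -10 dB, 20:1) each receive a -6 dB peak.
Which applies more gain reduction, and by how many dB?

A, by 9.95 dB

A: overshoot 15 dB → output overshoot 1.25 dB → GR 13.75 dB.
B: overshoot 4 dB → output overshoot 0.2 dB → GR 3.8 dB.
Difference: 9.95 dB in favour of A.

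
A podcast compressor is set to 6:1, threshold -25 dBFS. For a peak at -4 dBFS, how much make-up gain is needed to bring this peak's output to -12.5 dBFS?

The peak compresses to -25 + 21/6 = -21.5 dBFS.
To reach -12.5 dBFS requires -12.5 − (-21.5) = 9 dB of make-up.

9 dB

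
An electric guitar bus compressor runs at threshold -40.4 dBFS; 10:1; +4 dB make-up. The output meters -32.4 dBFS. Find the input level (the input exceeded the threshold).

-0.4 dBFS

Before make-up, the level was -32.4 − 4 = -36.4 dBFS.
That's 4 dB above the -40.4 dBFS threshold.
Before 10:1 compression the overshoot was 4 × 10 = 40 dB, so input = -40.4 + 40 = -0.4 dBFS.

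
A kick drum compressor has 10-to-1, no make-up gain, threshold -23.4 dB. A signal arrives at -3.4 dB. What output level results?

-21.4 dB

Overshoot: -3.4 − (-23.4) = 20 dB.
The 20 dB excess becomes 2 dB after 10:1 reduction.
So the level is -23.4 + 2 = -21.4 dB.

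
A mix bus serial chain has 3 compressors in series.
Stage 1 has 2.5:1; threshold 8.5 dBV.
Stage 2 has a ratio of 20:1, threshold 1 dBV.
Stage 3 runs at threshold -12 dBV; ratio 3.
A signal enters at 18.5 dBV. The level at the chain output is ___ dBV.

Stage 1: 18.5 dBV is 10 dB over 8.5 dBV; at 2.5:1 that becomes 4 dB over, giving 12.5 dBV.
Stage 2: 12.5 dBV is 11.5 dB over 1 dBV; at 20:1 that becomes 0.575 dB over, giving 1.575 dBV.
Stage 3: overshoot 13.575 dB → 13.575/3 = 4.525 dB → -7.475 dBV.

-7.475 dBV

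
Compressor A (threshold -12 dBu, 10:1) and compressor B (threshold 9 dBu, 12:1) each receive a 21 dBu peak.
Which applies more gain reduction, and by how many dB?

A, by 18.7 dB

A: GR = 33 − 33/10 = 29.7 dB.
B: GR = 12 − 12/12 = 11 dB.
Difference: 18.7 dB in favour of A.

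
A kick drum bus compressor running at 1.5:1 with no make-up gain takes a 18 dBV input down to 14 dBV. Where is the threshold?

Input is 12 dB above T (since output overshoot × R = input overshoot: (14 − T)·1.5 = 18 − T gives T = 6 dBV).
Check: 6 + (18 − 6)/1.5 = 6 + 8 = 14 dBV. ✓

6 dBV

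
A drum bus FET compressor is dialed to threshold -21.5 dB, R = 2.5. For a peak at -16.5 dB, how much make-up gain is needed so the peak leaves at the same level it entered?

3 dB

Overshoot 5 dB → 5/2.5 = 2 dB after compression, so the compressed level is -21.5 + 2 = -19.5 dB.
Make-up = target − compressed = -16.5 − (-19.5) = 3 dB.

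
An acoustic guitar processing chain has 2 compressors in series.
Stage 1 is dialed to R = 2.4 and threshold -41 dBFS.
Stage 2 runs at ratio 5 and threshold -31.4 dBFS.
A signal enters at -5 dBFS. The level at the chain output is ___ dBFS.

Stage 1: -5 dBFS is 36 dB over -41 dBFS; at 2.4:1 that becomes 15 dB over, giving -26 dBFS.
Stage 2: -26 dBFS is 5.4 dB over -31.4 dBFS; at 5:1 that becomes 1.08 dB over, giving -30.32 dBFS.

-30.32 dBFS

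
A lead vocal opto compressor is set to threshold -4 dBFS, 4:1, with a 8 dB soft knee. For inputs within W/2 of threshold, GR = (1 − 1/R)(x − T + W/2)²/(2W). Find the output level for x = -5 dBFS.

x − T + W/2 = -5 − (-4) + 4 = 3.
GR = (1 − 1/4) × 3² / 16 = 0.75 × 9 / 16 = 0.421875 dB.
Output = -5 − 0.421875 = -5.421875 dBFS.

-5.421875 dBFS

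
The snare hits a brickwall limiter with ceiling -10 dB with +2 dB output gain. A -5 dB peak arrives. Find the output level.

-8 dB

The limiter clamps the peak to its -10 dB ceiling.
Output gain then adds 2 dB: -10 + 2 = -8 dB.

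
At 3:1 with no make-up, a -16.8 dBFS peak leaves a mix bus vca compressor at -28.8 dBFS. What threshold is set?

Gain reduction = -16.8 − (-28.8) = 12 dB; output overshoot = GR / (R − 1) = 12 / 2 = 6 dB.
Threshold = output − output overshoot = -28.8 − 6 = -34.8 dBFS.

-34.8 dBFS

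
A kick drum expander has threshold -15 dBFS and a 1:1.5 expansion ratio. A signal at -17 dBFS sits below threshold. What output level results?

-18 dBFS

Undershoot = (-15) − (-17) = 2 dB.
At 1:1.5, that expands to 3 dB under threshold.
Output = -15 − 3 = -18 dBFS.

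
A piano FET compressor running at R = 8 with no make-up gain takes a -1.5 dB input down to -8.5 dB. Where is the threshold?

Let T be the threshold. Output overshoot = (input overshoot)/R, so -8.5 − T = (-1.5 − T)/8.
8·(-8.5 − T) = -1.5 − T → 7·T = -68 − (-1.5) = -66.5.
T = -66.5/7 = -9.5 dB.

-9.5 dB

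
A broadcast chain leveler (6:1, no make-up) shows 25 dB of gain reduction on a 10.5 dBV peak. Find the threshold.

-19.5 dBV

Let T be the threshold. Output overshoot = (input overshoot)/R, so -14.5 − T = (10.5 − T)/6.
6·(-14.5 − T) = 10.5 − T → 5·T = -87 − 10.5 = -97.5.
T = -97.5/5 = -19.5 dBV.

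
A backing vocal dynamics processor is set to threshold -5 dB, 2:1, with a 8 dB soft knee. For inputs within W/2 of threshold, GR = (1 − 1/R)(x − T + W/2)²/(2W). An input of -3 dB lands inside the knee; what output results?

-4.125 dB

x − T + W/2 = -3 − (-5) + 4 = 6.
GR = (1 − 1/2) × 6² / 16 = 0.5 × 36 / 16 = 1.125 dB.
Output = -3 − 1.125 = -4.125 dB.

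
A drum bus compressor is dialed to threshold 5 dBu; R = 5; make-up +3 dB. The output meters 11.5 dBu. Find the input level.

22.5 dBu

Before make-up, the level was 11.5 − 3 = 8.5 dBu.
That's 3.5 dB above the 5 dBu threshold.
Undo the ratio: input overshoot = 3.5 × 5 = 17.5 dB, giving input = 22.5 dBu.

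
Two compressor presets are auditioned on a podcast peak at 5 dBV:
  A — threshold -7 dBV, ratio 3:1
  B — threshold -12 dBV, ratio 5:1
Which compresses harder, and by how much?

A: GR = 12 − 12/3 = 8 dB.
B: GR = 17 − 17/5 = 13.6 dB.
B reduces 5.6 dB more.

B, by 5.6 dB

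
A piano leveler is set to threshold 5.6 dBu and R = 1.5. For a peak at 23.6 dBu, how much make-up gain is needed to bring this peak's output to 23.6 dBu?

The peak compresses to 5.6 + 18/1.5 = 17.6 dBu.
To reach 23.6 dBu requires 23.6 − 17.6 = 6 dB of make-up.

6 dB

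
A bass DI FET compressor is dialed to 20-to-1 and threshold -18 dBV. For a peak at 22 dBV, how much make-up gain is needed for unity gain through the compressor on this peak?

Overshoot 40 dB → 40/20 = 2 dB after compression, so the compressed level is -18 + 2 = -16 dBV.
Make-up = target − compressed = 22 − (-16) = 38 dB.

38 dB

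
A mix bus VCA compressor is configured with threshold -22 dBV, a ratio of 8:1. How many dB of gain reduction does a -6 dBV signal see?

14 dB

The signal is 16 dB above threshold.
After 8:1 compression the overshoot becomes 16/8 = 2 dB.
So the signal is attenuated by 16 − 2 = 14 dB.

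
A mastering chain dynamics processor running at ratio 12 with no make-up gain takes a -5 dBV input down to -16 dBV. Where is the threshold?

-17 dBV

Gain reduction = -5 − (-16) = 11 dB; output overshoot = GR / (R − 1) = 11 / 11 = 1 dB.
Threshold = output − output overshoot = -16 − 1 = -17 dBV.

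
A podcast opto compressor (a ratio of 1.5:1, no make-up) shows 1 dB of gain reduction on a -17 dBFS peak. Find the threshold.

Gain reduction = -17 − (-18) = 1 dB; output overshoot = GR / (R − 1) = 1 / 0.5 = 2 dB.
Threshold = output − output overshoot = -18 − 2 = -20 dBFS.

-20 dBFS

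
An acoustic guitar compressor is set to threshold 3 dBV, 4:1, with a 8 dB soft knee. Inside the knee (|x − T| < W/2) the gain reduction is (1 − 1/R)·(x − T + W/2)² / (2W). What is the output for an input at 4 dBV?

x − T + W/2 = 4 − 3 + 4 = 5.
GR = (1 − 1/4) × 5² / 16 = 0.75 × 25 / 16 = 1.171875 dB.
Output = 4 − 1.171875 = 2.828125 dBV.

2.828125 dBV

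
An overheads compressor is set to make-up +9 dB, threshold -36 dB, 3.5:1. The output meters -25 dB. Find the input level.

-29 dB

Stripping the +9 dB make-up gives -34 dB at the gain stage.
The compressed level sits -34 − (-36) = 2 dB over threshold.
Before 3.5:1 compression the overshoot was 2 × 3.5 = 7 dB, so input = -36 + 7 = -29 dB.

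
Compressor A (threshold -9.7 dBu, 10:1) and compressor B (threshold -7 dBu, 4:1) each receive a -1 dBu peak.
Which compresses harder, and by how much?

A, by 3.33 dB

A: GR = 8.7 − 8.7/10 = 7.83 dB.
B: GR = 6 − 6/4 = 4.5 dB.
A applies 3.33 dB more gain reduction.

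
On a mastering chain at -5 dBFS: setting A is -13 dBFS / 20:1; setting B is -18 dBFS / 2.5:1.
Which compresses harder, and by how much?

B, by 0.2 dB

A: overshoot 8 dB → output overshoot 0.4 dB → GR 7.6 dB.
B: overshoot 13 dB → output overshoot 5.2 dB → GR 7.8 dB.
B reduces 0.2 dB more.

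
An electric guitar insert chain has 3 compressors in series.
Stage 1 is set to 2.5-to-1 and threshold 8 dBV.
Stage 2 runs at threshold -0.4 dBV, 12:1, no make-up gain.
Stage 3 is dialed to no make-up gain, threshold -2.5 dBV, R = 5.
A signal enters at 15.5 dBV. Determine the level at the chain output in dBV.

-1.89 dBV

Stage 1: overshoot 7.5 dB → 7.5/2.5 = 3 dB → 11 dBV.
Stage 2: 11.4 dB above -0.4 dBV, reduced 12:1 to 0.95 dB above → 0.55 dBV.
Stage 3: overshoot 3.05 dB → 3.05/5 = 0.61 dB → -1.89 dBV.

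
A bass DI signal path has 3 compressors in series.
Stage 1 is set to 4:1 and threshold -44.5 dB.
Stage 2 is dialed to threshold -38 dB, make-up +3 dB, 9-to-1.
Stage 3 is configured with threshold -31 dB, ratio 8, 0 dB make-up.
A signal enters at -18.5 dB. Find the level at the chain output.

-35 dB

Stage 1: -18.5 dB is 26 dB over -44.5 dB; at 4:1 that becomes 6.5 dB over, giving -38 dB.
Stage 2: -38 dB ≤ -38 dB, so stage 2 doesn't engage; make-up brings it to -35 dB.
Stage 3: -35 dB is at or below the -31 dB threshold — no compression; output -35 dB.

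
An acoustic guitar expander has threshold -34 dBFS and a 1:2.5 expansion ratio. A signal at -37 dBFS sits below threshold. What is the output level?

-41.5 dBFS

Below threshold, a 1:2.5 expander applies gain = (2.5−1)×(T − x) of attenuation.
(2.5−1) × 3 = 4.5 dB, so output = -37 − 4.5 = -41.5 dBFS.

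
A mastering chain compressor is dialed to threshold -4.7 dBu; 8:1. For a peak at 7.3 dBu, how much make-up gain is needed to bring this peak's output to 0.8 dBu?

4 dB

Overshoot 12 dB → 12/8 = 1.5 dB after compression, so the compressed level is -4.7 + 1.5 = -3.2 dBu.
Make-up = target − compressed = 0.8 − (-3.2) = 4 dB.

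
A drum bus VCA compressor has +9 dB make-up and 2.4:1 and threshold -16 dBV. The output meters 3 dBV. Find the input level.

Remove make-up: 3 − 9 = -6 dBV.
Post-compression overshoot = -6 − (-16) = 10 dB.
Undo the ratio: input overshoot = 10 × 2.4 = 24 dB, giving input = 8 dBV.

8 dBV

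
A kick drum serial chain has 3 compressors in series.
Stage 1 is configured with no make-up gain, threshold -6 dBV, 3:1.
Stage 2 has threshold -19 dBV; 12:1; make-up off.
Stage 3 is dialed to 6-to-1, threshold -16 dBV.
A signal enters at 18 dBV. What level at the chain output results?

-17.25 dBV

Stage 1: 24 dB above -6 dBV, reduced 3:1 to 8 dB above → 2 dBV.
Stage 2: 2 dBV is 21 dB over -19 dBV; at 12:1 that becomes 1.75 dB over, giving -17.25 dBV.
Stage 3: -17.25 dBV ≤ -16 dBV, so stage 3 doesn't engage; output -17.25 dBV.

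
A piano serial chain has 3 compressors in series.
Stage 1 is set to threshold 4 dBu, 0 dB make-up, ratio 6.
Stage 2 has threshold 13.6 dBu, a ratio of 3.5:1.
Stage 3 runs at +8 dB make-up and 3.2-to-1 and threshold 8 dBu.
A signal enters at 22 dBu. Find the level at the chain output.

Stage 1: 22 dBu is 18 dB over 4 dBu; at 6:1 that becomes 3 dB over, giving 7 dBu.
Stage 2: 7 dBu is at or below the 13.6 dBu threshold — no compression; output 7 dBu.
Stage 3: 7 dBu ≤ 8 dBu, so stage 3 doesn't engage; make-up brings it to 15 dBu.

15 dBu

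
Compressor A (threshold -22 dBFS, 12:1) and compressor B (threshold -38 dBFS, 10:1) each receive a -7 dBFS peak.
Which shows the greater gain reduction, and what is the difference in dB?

B, by 14.15 dB

A: overshoot 15 dB → output overshoot 1.25 dB → GR 13.75 dB.
B: overshoot 31 dB → output overshoot 3.1 dB → GR 27.9 dB.
B reduces 14.15 dB more.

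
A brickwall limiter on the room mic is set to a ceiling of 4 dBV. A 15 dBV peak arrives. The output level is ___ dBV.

4 dBV

At ∞:1, everything above 4 dBV is held at the ceiling.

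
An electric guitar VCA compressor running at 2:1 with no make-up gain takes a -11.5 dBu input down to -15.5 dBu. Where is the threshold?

Let T be the threshold. Output overshoot = (input overshoot)/R, so -15.5 − T = (-11.5 − T)/2.
2·(-15.5 − T) = -11.5 − T → 1·T = -31 − (-11.5) = -19.5.
T = -19.5/1 = -19.5 dBu.

-19.5 dBu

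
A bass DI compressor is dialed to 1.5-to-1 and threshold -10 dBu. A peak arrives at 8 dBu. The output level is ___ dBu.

The input is 18 dB above the -10 dBu threshold.
The 18 dB excess becomes 12 dB after 1.5:1 reduction.
So the level is -10 + 12 = 2 dBu.

2 dBu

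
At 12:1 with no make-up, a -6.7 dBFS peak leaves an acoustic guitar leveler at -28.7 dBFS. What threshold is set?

Gain reduction = -6.7 − (-28.7) = 22 dB; output overshoot = GR / (R − 1) = 22 / 11 = 2 dB.
Threshold = output − output overshoot = -28.7 − 2 = -30.7 dBFS.

-30.7 dBFS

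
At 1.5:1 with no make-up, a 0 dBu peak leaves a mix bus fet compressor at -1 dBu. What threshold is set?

Gain reduction = 0 − (-1) = 1 dB; output overshoot = GR / (R − 1) = 1 / 0.5 = 2 dB.
Threshold = output − output overshoot = -1 − 2 = -3 dBu.

-3 dBu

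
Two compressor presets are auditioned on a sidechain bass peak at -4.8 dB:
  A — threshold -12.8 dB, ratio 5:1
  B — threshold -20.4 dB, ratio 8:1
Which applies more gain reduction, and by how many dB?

A: overshoot 8 dB → output overshoot 1.6 dB → GR 6.4 dB.
B: overshoot 15.6 dB → output overshoot 1.95 dB → GR 13.65 dB.
B reduces 7.25 dB more.

B, by 7.25 dB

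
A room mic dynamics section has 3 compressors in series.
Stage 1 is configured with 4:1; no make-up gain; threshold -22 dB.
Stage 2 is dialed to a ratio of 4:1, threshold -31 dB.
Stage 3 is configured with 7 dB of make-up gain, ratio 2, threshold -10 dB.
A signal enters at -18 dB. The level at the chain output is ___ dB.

-21.5 dB

Stage 1: 4 dB above -22 dB, reduced 4:1 to 1 dB above → -21 dB.
Stage 2: 10 dB above -31 dB, reduced 4:1 to 2.5 dB above → -28.5 dB.
Stage 3: -28.5 dB is at or below the -10 dB threshold — no compression; make-up brings it to -21.5 dB.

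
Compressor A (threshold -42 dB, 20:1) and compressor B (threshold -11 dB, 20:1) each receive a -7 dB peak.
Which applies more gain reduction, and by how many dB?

A: GR = 35 − 35/20 = 33.25 dB.
B: GR = 4 − 4/20 = 3.8 dB.
A applies 29.45 dB more gain reduction.

A, by 29.45 dB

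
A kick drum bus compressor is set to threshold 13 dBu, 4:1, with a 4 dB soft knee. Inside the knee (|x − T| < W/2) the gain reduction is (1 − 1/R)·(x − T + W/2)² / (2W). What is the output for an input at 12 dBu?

11.90625 dBu

x − T + W/2 = 12 − 13 + 2 = 1.
GR = (1 − 1/4) × 1² / 8 = 0.75 × 1 / 8 = 0.09375 dB.
Output = 12 − 0.09375 = 11.90625 dBu.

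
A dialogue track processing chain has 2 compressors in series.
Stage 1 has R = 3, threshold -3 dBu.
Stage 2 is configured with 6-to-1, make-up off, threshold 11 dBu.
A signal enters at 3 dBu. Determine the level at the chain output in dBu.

-1 dBu

Stage 1: 6 dB above -3 dBu, reduced 3:1 to 2 dB above → -1 dBu.
Stage 2: -1 dBu ≤ 11 dBu, so stage 2 doesn't engage; output -1 dBu.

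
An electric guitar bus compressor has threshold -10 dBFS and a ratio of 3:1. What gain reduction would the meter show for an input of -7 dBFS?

Overshoot = -7 − (-10) = 3 dB.
After 3:1 compression the overshoot becomes 3/3 = 1 dB.
Gain reduction = 3 − 1 = 2 dB.

2 dB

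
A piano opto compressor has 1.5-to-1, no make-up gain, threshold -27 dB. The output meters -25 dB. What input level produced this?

-24 dB

The compressed level sits -25 − (-27) = 2 dB over threshold.
Before 1.5:1 compression the overshoot was 2 × 1.5 = 3 dB, so input = -27 + 3 = -24 dB.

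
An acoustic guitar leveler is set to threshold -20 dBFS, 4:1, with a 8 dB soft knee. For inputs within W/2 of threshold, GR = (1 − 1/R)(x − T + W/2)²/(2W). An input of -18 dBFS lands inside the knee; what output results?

x − T + W/2 = -18 − (-20) + 4 = 6.
GR = (1 − 1/4) × 6² / 16 = 0.75 × 36 / 16 = 1.6875 dB.
Output = -18 − 1.6875 = -19.6875 dBFS.

-19.6875 dBFS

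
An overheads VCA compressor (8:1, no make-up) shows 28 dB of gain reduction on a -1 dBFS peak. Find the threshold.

Let T be the threshold. Output overshoot = (input overshoot)/R, so -29 − T = (-1 − T)/8.
8·(-29 − T) = -1 − T → 7·T = -232 − (-1) = -231.
T = -231/7 = -33 dBFS.

-33 dBFS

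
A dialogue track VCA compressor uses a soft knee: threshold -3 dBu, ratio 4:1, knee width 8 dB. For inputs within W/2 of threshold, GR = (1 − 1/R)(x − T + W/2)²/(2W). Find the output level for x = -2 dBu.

x − T + W/2 = -2 − (-3) + 4 = 5.
GR = (1 − 1/4) × 5² / 16 = 0.75 × 25 / 16 = 1.171875 dB.
Output = -2 − 1.171875 = -3.171875 dBu.

-3.171875 dBu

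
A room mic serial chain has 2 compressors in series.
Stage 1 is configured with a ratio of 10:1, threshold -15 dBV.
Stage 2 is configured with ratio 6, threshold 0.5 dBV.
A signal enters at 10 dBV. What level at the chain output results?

Stage 1: overshoot 25 dB → 25/10 = 2.5 dB → -12.5 dBV.
Stage 2: -12.5 dBV ≤ 0.5 dBV, so stage 2 doesn't engage; output -12.5 dBV.

-12.5 dBV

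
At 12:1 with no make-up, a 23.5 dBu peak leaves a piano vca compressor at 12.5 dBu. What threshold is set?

11.5 dBu

Gain reduction = 23.5 − 12.5 = 11 dB; output overshoot = GR / (R − 1) = 11 / 11 = 1 dB.
Threshold = output − output overshoot = 12.5 − 1 = 11.5 dBu.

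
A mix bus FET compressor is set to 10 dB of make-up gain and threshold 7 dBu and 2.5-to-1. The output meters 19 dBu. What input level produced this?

12 dBu

Before make-up, the level was 19 − 10 = 9 dBu.
The compressed level sits 9 − 7 = 2 dB over threshold.
Before 2.5:1 compression the overshoot was 2 × 2.5 = 5 dB, so input = 7 + 5 = 12 dBu.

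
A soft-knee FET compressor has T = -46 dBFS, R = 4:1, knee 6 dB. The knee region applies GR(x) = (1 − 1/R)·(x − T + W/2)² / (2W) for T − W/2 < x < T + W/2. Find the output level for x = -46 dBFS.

x − T + W/2 = -46 − (-46) + 3 = 3.
GR = (1 − 1/4) × 3² / 12 = 0.75 × 9 / 12 = 0.5625 dB.
Output = -46 − 0.5625 = -46.5625 dBFS.

-46.5625 dBFS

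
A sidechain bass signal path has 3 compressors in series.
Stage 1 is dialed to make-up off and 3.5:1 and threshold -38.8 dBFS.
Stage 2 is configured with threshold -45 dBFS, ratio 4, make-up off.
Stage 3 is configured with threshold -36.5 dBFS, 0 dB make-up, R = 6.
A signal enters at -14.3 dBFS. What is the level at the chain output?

-41.7 dBFS

Stage 1: overshoot 24.5 dB → 24.5/3.5 = 7 dB → -31.8 dBFS.
Stage 2: overshoot 13.2 dB → 13.2/4 = 3.3 dB → -41.7 dBFS.
Stage 3: below threshold (-41.7 ≤ -36.5); passes unchanged; output -41.7 dBFS.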